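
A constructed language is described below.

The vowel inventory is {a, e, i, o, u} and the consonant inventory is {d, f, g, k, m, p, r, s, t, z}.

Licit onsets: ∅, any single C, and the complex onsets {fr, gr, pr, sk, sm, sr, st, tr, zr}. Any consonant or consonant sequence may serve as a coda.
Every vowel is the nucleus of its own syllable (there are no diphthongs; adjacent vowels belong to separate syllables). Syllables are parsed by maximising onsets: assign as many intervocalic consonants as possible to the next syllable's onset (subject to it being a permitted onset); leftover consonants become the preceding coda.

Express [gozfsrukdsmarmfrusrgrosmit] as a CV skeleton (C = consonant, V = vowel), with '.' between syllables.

Nuclei (vowels): o, u, a, u, o, i → 6 syllables.
V1 /o/ – V2 /u/: /zfsr/; trying suffixes from longest down, /sr/ is the first permitted one, so coda /zf/ | onset /sr/.
V2 /u/ – V3 /a/: cluster /kdsm/ — the longest permitted-onset suffix is /sm/; onset = /sm/, preceding coda = /kd/.
V3 /a/ – V4 /u/: /rmfr/ splits as /rm/ + /fr/ (/fr/ is the longest suffix that is a licit onset).
V4 /u/ – V5 /o/: /srgr/ splits as /sr/ + /gr/ (/gr/ is the longest suffix that is a licit onset).
V5 /o/ – V6 /i/: cluster /sm/ — /sm/ is itself a permitted onset, so the whole cluster goes right; preceding coda = ∅.
So the parse is gozf.srukd.smarm.frusr.gro.smit.
Mapping each syllable to C/V: /gozf/ → CVCC, /srukd/ → CCVCC, /smarm/ → CCVCC, /frusr/ → CCVCC, /gro/ → CCV, /smit/ → CCVC.

CVCC.CCVCC.CCVCC.CCVCC.CCV.CCVC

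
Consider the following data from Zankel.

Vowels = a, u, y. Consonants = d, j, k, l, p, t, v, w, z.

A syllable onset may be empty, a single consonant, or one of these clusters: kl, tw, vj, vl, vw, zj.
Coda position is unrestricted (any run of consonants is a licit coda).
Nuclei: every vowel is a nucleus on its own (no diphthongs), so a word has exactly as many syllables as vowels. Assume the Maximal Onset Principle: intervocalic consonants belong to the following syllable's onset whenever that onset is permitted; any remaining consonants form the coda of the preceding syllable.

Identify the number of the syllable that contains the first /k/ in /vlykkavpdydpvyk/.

Nuclei (vowels): y, a, y, y → 4 syllables.
V1 /y/ – V2 /a/: cluster /kk/ — the longest permitted-onset suffix is /k/; onset = /k/, preceding coda = /k/.
V2 /a/ – V3 /y/: /vpd/ — longest licit onset from the right is /d/, leaving /vp/ as coda.
V3 /y/ – V4 /y/: /dpv/ — longest licit onset from the right is /v/, leaving /dp/ as coda.
Putting it together: vlyk.kavp.dydp.vyk.
The first /k/ is in the coda of syllable 1 (/vlyk/).

1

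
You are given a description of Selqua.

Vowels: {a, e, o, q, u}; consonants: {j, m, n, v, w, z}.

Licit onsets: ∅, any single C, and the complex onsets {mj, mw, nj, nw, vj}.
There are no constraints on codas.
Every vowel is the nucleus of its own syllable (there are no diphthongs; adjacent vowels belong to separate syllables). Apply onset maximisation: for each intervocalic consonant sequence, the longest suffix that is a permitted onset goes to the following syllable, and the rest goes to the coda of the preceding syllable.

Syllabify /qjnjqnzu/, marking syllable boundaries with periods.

Vowels present: q, q, u; each is a nucleus, giving 3 syllables.
Between /q/ (V1) and /q/ (V2): /jnj/; trying suffixes from longest down, /nj/ is the first permitted one, so coda /j/ | onset /nj/.
Between /q/ (V2) and /u/ (V3): /nz/ — longest licit onset from the right is /z/, leaving /n/ as coda.

qj.njqn.zu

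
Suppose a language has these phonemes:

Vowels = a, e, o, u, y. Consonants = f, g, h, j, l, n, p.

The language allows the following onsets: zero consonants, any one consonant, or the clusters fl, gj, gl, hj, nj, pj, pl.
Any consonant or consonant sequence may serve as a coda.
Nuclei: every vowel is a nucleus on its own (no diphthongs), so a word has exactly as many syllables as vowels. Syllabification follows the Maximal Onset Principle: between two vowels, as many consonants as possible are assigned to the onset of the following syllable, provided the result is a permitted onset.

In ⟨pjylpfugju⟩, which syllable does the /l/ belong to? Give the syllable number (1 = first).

1

The vowels are y, u, u — 3 nuclei, so 3 syllables.
V1 /y/ – V2 /u/: /lpf/ — longest licit onset from the right is /f/, leaving /lp/ as coda.
V2 /u/ – V3 /u/: /gj/ is a licit onset in full, so it all attaches to the next syllable.
Putting it together: pjylp.fu.gju.
The /l/ is in the coda of syllable 1 (/pjylp/).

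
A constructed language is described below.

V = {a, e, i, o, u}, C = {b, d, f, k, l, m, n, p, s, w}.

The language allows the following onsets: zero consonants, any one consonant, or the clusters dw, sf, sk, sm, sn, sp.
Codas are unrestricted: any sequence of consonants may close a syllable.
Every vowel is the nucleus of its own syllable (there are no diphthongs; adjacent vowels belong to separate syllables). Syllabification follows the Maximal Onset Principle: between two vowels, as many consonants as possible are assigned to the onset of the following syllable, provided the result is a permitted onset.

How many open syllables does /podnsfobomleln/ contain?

1

The vowels are o, o, o, e — 4 nuclei, so 4 syllables.
/o…o/ gap (V1→V2): /dnsf/ splits as /dn/ + /sf/ (/sf/ is the longest suffix that is a licit onset).
/o…o/ gap (V2→V3): /b/ is a single consonant, so it becomes the next onset.
/o…e/ gap (V3→V4): /ml/ — longest licit onset from the right is /l/, leaving /m/ as coda.
Putting it together: podn.sfo.bom.leln.
Classifying each syllable: /podn/ (closed), /sfo/ (open), /bom/ (closed), /leln/ (closed).
Open syllables: 1.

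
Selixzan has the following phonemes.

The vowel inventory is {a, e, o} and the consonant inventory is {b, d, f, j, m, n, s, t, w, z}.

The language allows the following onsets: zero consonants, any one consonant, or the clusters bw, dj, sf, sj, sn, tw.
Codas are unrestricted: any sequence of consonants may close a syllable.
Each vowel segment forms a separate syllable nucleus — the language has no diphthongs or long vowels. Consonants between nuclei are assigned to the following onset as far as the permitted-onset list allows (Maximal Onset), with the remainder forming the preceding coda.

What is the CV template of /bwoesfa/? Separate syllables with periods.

CCV.V.CCV

Nuclei (vowels): o, e, a → 3 syllables.
Between /o/ (V1) and /e/ (V2): nothing intervenes; syllable break is V.V.
Between /e/ (V2) and /a/ (V3): /sf/ is a licit onset in full, so it all attaches to the next syllable.
Putting it together: bwo.e.sfa.
Mapping each syllable to C/V: /bwo/ → CCV, /e/ → V, /sfa/ → CCV.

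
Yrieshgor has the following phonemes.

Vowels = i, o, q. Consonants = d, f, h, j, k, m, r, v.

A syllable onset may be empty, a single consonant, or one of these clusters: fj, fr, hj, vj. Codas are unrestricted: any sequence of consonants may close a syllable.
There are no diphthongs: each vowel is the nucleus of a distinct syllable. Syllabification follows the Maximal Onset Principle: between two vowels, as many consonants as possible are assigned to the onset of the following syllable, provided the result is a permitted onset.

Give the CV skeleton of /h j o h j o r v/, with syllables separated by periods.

Vowels present: o, o; each is a nucleus, giving 2 syllables.
V1 /o/ – V2 /o/: /hj/ — entire cluster is a permitted onset → onset /hj/, coda ∅.
So the parse is hjo.hjorv.
Mapping each syllable to C/V: /hjo/ → CCV, /hjorv/ → CCVCC.

CCV.CCVCC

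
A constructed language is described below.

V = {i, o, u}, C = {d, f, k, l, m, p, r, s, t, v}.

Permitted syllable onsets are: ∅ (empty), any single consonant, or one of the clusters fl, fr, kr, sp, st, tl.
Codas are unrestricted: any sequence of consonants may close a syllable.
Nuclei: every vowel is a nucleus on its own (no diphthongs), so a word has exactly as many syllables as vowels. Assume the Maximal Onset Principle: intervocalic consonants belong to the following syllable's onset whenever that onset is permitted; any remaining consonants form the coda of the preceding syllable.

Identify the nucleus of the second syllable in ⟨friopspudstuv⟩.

Vowels present: i, o, u, u; each is a nucleus, giving 4 syllables.
The second nucleus (vowel 2 from the left) is /o/.

o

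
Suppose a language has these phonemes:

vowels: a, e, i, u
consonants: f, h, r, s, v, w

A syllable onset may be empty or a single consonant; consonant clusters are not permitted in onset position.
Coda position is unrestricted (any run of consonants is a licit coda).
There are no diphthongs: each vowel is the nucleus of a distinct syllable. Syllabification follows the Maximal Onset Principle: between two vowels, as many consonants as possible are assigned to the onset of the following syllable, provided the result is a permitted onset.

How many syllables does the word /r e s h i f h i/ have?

Nuclei (vowels): e, i, i → 3 syllables.

3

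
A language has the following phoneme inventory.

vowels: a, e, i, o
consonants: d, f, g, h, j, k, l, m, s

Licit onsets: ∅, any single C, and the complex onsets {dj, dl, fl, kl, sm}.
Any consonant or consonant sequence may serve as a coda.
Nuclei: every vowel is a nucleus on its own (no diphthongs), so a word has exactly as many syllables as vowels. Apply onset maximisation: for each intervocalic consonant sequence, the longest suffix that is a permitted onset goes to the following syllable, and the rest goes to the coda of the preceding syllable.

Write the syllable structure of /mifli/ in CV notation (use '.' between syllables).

Vowels present: i, i; each is a nucleus, giving 2 syllables.
Between /i/ (V1) and /i/ (V2): cluster /fl/ — /fl/ is itself a permitted onset, so the whole cluster goes right; preceding coda = ∅.
Putting it together: mi.fli.
Mapping each syllable to C/V: /mi/ → CV, /fli/ → CCV.

CV.CCV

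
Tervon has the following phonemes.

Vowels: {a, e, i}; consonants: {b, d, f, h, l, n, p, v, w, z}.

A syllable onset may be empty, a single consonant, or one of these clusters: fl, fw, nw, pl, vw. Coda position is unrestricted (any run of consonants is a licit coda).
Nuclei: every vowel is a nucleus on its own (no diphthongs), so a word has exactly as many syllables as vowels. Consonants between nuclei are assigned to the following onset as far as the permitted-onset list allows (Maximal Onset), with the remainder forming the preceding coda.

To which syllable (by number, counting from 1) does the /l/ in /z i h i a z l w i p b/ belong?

Nuclei (vowels): i, i, a, i → 4 syllables.
/i…i/ gap (V1→V2): /h/ → onset of the next syllable (single consonants are always licit onsets).
/i…a/ gap (V2→V3): hiatus — the boundary sits between the two vowels.
/a…i/ gap (V3→V4): /zlw/ splits as /zl/ + /w/ (/w/ is the longest suffix that is a licit onset).
Result: zi.hi.azl.wipb.
The /l/ is in the coda of syllable 3 (/azl/).

3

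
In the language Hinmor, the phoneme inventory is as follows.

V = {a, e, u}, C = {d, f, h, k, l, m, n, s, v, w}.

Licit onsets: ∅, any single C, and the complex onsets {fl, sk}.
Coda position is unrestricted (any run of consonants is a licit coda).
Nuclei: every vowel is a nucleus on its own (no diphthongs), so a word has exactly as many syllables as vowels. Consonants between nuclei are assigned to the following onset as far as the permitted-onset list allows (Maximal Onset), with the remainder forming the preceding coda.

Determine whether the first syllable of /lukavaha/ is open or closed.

Vowels present: u, a, a, a; each is a nucleus, giving 4 syllables.
Between /u/ (V1) and /a/ (V2): /k/ → onset of the next syllable (single consonants are always licit onsets).
Between /a/ (V2) and /a/ (V3): /v/ is a single consonant, so it becomes the next onset.
Between /a/ (V3) and /a/ (V4): /h/ is a single consonant, so it becomes the next onset.
Syllabification: lu.ka.va.ha.
Syllable 1 is /lu/; it ends in its nucleus with no coda, so it is open.

open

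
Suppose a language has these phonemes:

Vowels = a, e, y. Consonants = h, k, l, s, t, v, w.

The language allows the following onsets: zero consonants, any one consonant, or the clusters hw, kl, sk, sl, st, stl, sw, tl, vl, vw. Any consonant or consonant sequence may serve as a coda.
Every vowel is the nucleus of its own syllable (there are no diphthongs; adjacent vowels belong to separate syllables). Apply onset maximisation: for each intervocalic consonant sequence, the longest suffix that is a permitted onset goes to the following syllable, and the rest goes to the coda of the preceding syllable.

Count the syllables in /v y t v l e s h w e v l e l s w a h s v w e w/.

6

Vowels present: y, e, e, e, a, e; each is a nucleus, giving 6 syllables.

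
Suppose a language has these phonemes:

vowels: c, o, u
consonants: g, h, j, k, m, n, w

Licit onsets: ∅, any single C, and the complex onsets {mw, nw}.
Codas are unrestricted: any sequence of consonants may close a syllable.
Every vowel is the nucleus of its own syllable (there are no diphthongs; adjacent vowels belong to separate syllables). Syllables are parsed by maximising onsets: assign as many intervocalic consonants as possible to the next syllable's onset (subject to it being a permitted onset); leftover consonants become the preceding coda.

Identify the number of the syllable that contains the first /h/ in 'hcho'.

1

Vowels present: c, o; each is a nucleus, giving 2 syllables.
V1 /c/ – V2 /o/: just /h/ — single C goes to the following onset.
Putting it together: hc.ho.
The first /h/ is in the onset of syllable 1 (/hc/).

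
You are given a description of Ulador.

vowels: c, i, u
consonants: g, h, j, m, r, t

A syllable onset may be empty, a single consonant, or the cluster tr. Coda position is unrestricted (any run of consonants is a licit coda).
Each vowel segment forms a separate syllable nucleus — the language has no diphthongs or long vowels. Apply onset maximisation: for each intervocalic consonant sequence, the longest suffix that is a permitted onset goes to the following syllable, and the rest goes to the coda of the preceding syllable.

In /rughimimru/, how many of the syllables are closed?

The vowels are u, i, i, u — 4 nuclei, so 4 syllables.
σ1/σ2 boundary: /gh/; trying suffixes from longest down, /h/ is the first permitted one, so coda /g/ | onset /h/.
σ2/σ3 boundary: /m/ → onset of the next syllable (single consonants are always licit onsets).
σ3/σ4 boundary: /mr/ — longest licit onset from the right is /r/, leaving /m/ as coda.
Syllabification: rug.hi.mim.ru.
Classifying each syllable: /rug/ (closed), /hi/ (open), /mim/ (closed), /ru/ (open).
Closed syllables: 2.

2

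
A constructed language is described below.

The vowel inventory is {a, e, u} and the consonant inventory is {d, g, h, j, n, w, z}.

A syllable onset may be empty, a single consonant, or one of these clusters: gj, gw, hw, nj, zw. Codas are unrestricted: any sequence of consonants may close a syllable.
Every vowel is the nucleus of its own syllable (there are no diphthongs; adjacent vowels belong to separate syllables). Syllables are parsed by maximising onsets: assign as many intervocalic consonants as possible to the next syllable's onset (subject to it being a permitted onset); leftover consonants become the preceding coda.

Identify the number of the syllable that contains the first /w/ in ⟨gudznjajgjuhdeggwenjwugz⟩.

Nuclei (vowels): u, a, u, e, e, u → 6 syllables.
/u…a/ gap (V1→V2): /dznj/ splits as /dz/ + /nj/ (/nj/ is the longest suffix that is a licit onset).
/a…u/ gap (V2→V3): cluster /jgj/ — the longest permitted-onset suffix is /gj/; onset = /gj/, preceding coda = /j/.
/u…e/ gap (V3→V4): cluster /hd/ — the longest permitted-onset suffix is /d/; onset = /d/, preceding coda = /h/.
/e…e/ gap (V4→V5): cluster /ggw/ — the longest permitted-onset suffix is /gw/; onset = /gw/, preceding coda = /g/.
/e…u/ gap (V5→V6): cluster /njw/ — the longest permitted-onset suffix is /w/; onset = /w/, preceding coda = /nj/.
So the parse is gudz.njaj.gjuh.deg.gwenj.wugz.
The first /w/ is in the onset of syllable 5 (/gwenj/).

5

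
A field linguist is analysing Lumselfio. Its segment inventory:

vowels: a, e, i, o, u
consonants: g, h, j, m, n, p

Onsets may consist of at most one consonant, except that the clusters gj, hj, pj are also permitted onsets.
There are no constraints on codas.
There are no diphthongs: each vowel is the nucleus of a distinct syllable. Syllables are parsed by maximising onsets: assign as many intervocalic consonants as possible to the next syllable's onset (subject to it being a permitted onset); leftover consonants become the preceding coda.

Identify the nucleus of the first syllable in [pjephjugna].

e

The vowels are e, u, a — 3 nuclei, so 3 syllables.
The first nucleus (vowel 1 from the left) is /e/.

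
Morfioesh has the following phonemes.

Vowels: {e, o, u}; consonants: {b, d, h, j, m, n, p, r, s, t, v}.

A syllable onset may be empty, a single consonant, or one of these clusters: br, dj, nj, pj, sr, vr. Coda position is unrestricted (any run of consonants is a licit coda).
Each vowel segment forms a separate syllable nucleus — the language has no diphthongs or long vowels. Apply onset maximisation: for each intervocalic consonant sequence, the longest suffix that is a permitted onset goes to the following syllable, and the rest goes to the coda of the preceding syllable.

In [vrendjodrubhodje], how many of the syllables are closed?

Nuclei (vowels): e, o, u, o, e → 5 syllables.
V1 /e/ – V2 /o/: cluster /ndj/ — the longest permitted-onset suffix is /dj/; onset = /dj/, preceding coda = /n/.
V2 /o/ – V3 /u/: /dr/; trying suffixes from longest down, /r/ is the first permitted one, so coda /d/ | onset /r/.
V3 /u/ – V4 /o/: /bh/ splits as /b/ + /h/ (/h/ is the longest suffix that is a licit onset).
V4 /o/ – V5 /e/: cluster /dj/ — /dj/ is itself a permitted onset, so the whole cluster goes right; preceding coda = ∅.
Result: vren.djod.rub.ho.dje.
Classifying each syllable: /vren/ (closed), /djod/ (closed), /rub/ (closed), /ho/ (open), /dje/ (open).
Closed syllables: 3.

3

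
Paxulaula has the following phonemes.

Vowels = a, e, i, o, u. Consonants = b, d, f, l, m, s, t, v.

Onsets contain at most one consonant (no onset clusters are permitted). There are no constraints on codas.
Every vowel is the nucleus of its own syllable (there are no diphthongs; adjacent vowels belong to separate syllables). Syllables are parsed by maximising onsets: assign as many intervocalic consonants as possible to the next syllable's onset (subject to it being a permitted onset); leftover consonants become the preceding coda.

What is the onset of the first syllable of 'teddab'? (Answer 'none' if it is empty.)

Nuclei (vowels): e, a → 2 syllables.
V1 /e/ – V2 /a/: /dd/ — longest licit onset from the right is /d/, leaving /d/ as coda.
Syllabification: ted.dab.
Syllable 1 is /ted/: onset /t/, nucleus /e/, coda /d/.

t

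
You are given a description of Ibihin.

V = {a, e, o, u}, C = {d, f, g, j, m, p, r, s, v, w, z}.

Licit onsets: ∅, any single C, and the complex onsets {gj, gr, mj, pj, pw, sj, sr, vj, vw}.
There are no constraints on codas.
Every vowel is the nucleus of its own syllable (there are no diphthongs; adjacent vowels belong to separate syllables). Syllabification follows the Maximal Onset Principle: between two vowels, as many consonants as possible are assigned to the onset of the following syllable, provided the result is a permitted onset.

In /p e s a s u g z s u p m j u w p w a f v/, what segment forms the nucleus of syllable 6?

Vowels present: e, a, u, u, u, a; each is a nucleus, giving 6 syllables.
The sixth nucleus (vowel 6 from the left) is /a/.

a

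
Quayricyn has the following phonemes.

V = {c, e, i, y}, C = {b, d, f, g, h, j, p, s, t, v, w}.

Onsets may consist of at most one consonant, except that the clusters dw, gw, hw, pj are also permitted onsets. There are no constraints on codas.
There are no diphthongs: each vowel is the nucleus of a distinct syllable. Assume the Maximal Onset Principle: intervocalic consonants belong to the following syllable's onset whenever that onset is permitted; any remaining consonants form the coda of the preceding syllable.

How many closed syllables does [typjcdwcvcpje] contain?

Vowels present: y, c, c, c, e; each is a nucleus, giving 5 syllables.
Between /y/ (V1) and /c/ (V2): /pj/ is a licit onset in full, so it all attaches to the next syllable.
Between /c/ (V2) and /c/ (V3): /dw/ is a licit onset in full, so it all attaches to the next syllable.
Between /c/ (V3) and /c/ (V4): just /v/ — single C goes to the following onset.
Between /c/ (V4) and /e/ (V5): /pj/ — entire cluster is a permitted onset → onset /pj/, coda ∅.
So the parse is ty.pjc.dwc.vc.pje.
Classifying each syllable: /ty/ (open), /pjc/ (open), /dwc/ (open), /vc/ (open), /pje/ (open).
Closed syllables: 0.

0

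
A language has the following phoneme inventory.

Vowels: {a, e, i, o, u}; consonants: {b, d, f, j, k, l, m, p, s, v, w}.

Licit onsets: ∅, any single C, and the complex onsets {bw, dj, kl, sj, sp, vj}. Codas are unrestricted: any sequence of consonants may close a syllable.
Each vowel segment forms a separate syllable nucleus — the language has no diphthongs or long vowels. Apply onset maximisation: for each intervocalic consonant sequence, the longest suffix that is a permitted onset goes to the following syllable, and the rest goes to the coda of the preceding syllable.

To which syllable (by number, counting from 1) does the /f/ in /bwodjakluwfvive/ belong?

3

Nuclei (vowels): o, a, u, i, e → 5 syllables.
V1 /o/ – V2 /a/: /dj/ — entire cluster is a permitted onset → onset /dj/, coda ∅.
V2 /a/ – V3 /u/: /kl/ — entire cluster is a permitted onset → onset /kl/, coda ∅.
V3 /u/ – V4 /i/: /wfv/ — longest licit onset from the right is /v/, leaving /wf/ as coda.
V4 /i/ – V5 /e/: just /v/ — single C goes to the following onset.
So the parse is bwo.dja.kluwf.vi.ve.
The /f/ is in the coda of syllable 3 (/kluwf/).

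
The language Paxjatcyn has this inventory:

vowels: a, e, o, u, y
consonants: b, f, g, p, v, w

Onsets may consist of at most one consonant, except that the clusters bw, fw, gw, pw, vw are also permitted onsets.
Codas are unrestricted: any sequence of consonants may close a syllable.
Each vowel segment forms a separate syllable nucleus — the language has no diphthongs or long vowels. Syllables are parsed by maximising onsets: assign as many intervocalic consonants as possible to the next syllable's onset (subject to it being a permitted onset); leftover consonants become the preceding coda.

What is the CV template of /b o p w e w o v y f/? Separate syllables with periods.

Nuclei (vowels): o, e, o, y → 4 syllables.
σ1/σ2 boundary: /pw/ — entire cluster is a permitted onset → onset /pw/, coda ∅.
σ2/σ3 boundary: /w/ → onset of the next syllable (single consonants are always licit onsets).
σ3/σ4 boundary: /v/ → onset of the next syllable (single consonants are always licit onsets).
Result: bo.pwe.wo.vyf.
Mapping each syllable to C/V: /bo/ → CV, /pwe/ → CCV, /wo/ → CV, /vyf/ → CVC.

CV.CCV.CV.CVC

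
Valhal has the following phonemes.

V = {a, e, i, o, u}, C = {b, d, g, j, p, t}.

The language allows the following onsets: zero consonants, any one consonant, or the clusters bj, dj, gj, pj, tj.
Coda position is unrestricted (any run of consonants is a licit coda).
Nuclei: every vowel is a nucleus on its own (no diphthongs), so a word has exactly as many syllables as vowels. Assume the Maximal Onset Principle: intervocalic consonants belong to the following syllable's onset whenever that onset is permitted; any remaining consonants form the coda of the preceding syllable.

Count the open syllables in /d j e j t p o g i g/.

Nuclei (vowels): e, o, i → 3 syllables.
/e…o/ gap (V1→V2): cluster /jtp/ — the longest permitted-onset suffix is /p/; onset = /p/, preceding coda = /jt/.
/o…i/ gap (V2→V3): /g/ is a single consonant, so it becomes the next onset.
Result: djejt.po.gig.
Classifying each syllable: /djejt/ (closed), /po/ (open), /gig/ (closed).
Open syllables: 1.

1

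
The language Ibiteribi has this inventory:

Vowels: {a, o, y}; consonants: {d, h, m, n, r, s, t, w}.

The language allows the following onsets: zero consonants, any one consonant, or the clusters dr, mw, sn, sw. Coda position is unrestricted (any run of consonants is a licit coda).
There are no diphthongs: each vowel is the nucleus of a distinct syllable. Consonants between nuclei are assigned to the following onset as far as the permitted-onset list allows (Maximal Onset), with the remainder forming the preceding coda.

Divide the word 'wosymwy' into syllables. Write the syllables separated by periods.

wo.sy.mwy

Vowels present: o, y, y; each is a nucleus, giving 3 syllables.
/o…y/ gap (V1→V2): /s/ → onset of the next syllable (single consonants are always licit onsets).
/y…y/ gap (V2→V3): /mw/ is a licit onset in full, so it all attaches to the next syllable.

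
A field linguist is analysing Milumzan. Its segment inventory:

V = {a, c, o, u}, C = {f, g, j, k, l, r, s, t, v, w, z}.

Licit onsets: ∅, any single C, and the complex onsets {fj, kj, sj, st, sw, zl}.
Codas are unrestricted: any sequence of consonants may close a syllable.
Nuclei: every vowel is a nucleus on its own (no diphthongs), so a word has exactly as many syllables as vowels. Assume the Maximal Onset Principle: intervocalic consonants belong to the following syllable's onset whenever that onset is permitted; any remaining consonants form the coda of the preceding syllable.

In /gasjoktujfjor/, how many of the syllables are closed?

3

The vowels are a, o, u, o — 4 nuclei, so 4 syllables.
Between /a/ (V1) and /o/ (V2): /sj/ is a licit onset in full, so it all attaches to the next syllable.
Between /o/ (V2) and /u/ (V3): /kt/; trying suffixes from longest down, /t/ is the first permitted one, so coda /k/ | onset /t/.
Between /u/ (V3) and /o/ (V4): /jfj/; trying suffixes from longest down, /fj/ is the first permitted one, so coda /j/ | onset /fj/.
So the parse is ga.sjok.tuj.fjor.
Classifying each syllable: /ga/ (open), /sjok/ (closed), /tuj/ (closed), /fjor/ (closed).
Closed syllables: 3.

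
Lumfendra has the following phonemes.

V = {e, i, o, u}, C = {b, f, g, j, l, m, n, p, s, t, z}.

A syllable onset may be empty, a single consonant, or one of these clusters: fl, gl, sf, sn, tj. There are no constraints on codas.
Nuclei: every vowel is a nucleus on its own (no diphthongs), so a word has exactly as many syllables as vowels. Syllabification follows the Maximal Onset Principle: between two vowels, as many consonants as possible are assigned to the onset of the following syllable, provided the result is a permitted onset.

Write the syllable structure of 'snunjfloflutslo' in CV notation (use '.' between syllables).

Vowels present: u, o, u, o; each is a nucleus, giving 4 syllables.
Between /u/ (V1) and /o/ (V2): /njfl/; trying suffixes from longest down, /fl/ is the first permitted one, so coda /nj/ | onset /fl/.
Between /o/ (V2) and /u/ (V3): /fl/ is a licit onset in full, so it all attaches to the next syllable.
Between /u/ (V3) and /o/ (V4): /tsl/; trying suffixes from longest down, /l/ is the first permitted one, so coda /ts/ | onset /l/.
Syllabification: snunj.flo.fluts.lo.
Mapping each syllable to C/V: /snunj/ → CCVCC, /flo/ → CCV, /fluts/ → CCVCC, /lo/ → CV.

CCVCC.CCV.CCVCC.CV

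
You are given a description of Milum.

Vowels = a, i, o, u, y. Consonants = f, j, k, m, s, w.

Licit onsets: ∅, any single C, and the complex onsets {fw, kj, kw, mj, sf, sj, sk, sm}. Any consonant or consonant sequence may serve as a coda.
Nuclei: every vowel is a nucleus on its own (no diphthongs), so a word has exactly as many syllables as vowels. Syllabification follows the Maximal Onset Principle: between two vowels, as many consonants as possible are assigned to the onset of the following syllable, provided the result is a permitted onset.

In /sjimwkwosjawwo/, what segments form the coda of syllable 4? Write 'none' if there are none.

none

Vowels present: i, o, a, o; each is a nucleus, giving 4 syllables.
Between /i/ (V1) and /o/ (V2): /mwkw/ splits as /mw/ + /kw/ (/kw/ is the longest suffix that is a licit onset).
Between /o/ (V2) and /a/ (V3): /sj/ is a licit onset in full, so it all attaches to the next syllable.
Between /a/ (V3) and /o/ (V4): /ww/ — longest licit onset from the right is /w/, leaving /w/ as coda.
So the parse is sjimw.kwo.sjaw.wo.
Syllable 4 is /wo/: onset /w/, nucleus /o/, coda ∅.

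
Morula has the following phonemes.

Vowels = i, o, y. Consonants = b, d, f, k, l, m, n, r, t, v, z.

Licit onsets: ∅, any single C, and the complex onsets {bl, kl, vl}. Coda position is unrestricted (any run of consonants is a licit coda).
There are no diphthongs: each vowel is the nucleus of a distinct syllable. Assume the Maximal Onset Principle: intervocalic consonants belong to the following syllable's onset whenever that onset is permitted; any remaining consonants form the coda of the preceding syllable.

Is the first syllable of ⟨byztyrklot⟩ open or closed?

closed

Nuclei (vowels): y, y, o → 3 syllables.
V1 /y/ – V2 /y/: /zt/ splits as /z/ + /t/ (/t/ is the longest suffix that is a licit onset).
V2 /y/ – V3 /o/: /rkl/ — longest licit onset from the right is /kl/, leaving /r/ as coda.
So the parse is byz.tyr.klot.
Syllable 1 is /byz/ with coda /z/, so it is closed.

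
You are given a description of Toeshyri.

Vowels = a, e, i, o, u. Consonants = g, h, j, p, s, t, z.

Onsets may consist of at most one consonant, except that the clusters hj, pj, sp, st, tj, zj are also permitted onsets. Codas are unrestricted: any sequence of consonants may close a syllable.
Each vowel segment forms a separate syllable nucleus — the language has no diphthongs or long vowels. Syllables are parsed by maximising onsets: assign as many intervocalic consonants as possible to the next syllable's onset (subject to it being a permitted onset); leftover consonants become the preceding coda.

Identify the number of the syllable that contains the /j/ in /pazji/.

The vowels are a, i — 2 nuclei, so 2 syllables.
σ1/σ2 boundary: cluster /zj/ — /zj/ is itself a permitted onset, so the whole cluster goes right; preceding coda = ∅.
Result: pa.zji.
The /j/ is in the onset of syllable 2 (/zji/).

2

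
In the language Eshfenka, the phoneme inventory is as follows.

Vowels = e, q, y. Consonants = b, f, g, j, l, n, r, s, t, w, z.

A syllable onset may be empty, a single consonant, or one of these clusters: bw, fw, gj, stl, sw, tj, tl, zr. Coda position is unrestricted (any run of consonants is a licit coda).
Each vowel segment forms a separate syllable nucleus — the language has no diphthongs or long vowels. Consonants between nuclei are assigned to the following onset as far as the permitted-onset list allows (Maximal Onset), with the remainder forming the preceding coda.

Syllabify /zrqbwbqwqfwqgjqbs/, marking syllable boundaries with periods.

Nuclei (vowels): q, q, q, q, q → 5 syllables.
Between /q/ (V1) and /q/ (V2): /bwb/ — longest licit onset from the right is /b/, leaving /bw/ as coda.
Between /q/ (V2) and /q/ (V3): just /w/ — single C goes to the following onset.
Between /q/ (V3) and /q/ (V4): /fw/ is a licit onset in full, so it all attaches to the next syllable.
Between /q/ (V4) and /q/ (V5): /gj/ — entire cluster is a permitted onset → onset /gj/, coda ∅.

zrqbw.bq.wq.fwq.gjqbs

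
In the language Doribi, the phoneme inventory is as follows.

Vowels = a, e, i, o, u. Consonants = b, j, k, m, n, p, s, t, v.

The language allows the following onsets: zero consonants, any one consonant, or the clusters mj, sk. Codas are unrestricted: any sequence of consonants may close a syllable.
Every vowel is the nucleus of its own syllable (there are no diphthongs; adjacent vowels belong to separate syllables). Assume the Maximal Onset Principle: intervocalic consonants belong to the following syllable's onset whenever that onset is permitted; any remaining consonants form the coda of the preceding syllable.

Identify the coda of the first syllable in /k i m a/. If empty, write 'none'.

none

Vowels present: i, a; each is a nucleus, giving 2 syllables.
/i…a/ gap (V1→V2): just /m/ — single C goes to the following onset.
Syllabification: ki.ma.
Syllable 1 is /ki/: onset /k/, nucleus /i/, coda ∅.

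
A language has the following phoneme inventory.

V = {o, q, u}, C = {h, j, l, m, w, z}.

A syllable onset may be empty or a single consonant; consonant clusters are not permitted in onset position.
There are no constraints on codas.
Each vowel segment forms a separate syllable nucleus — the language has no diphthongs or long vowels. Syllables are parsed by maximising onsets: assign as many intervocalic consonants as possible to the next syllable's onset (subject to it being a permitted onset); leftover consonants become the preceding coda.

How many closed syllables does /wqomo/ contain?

The vowels are q, o, o — 3 nuclei, so 3 syllables.
σ1/σ2 boundary: nothing intervenes; syllable break is V.V.
σ2/σ3 boundary: just /m/ — single C goes to the following onset.
Putting it together: wq.o.mo.
Classifying each syllable: /wq/ (open), /o/ (open), /mo/ (open).
Closed syllables: 0.

0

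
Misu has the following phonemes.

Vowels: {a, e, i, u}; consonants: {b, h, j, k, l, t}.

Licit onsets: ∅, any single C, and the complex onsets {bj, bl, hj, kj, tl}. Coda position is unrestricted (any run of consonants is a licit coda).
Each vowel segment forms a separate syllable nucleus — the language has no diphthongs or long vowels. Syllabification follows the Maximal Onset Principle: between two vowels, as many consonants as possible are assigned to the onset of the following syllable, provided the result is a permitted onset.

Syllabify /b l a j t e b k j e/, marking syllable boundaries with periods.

Vowels present: a, e, e; each is a nucleus, giving 3 syllables.
V1 /a/ – V2 /e/: /jt/ — longest licit onset from the right is /t/, leaving /j/ as coda.
V2 /e/ – V3 /e/: /bkj/ — longest licit onset from the right is /kj/, leaving /b/ as coda.

blaj.teb.kje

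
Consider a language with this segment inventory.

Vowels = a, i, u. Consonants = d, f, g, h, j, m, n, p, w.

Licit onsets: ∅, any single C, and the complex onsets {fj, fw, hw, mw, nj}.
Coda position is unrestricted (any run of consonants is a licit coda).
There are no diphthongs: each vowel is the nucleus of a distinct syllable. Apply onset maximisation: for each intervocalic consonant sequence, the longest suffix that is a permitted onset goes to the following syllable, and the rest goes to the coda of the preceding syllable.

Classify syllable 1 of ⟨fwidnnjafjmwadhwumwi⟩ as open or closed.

closed

Nuclei (vowels): i, a, a, u, i → 5 syllables.
σ1/σ2 boundary: cluster /dnnj/ — the longest permitted-onset suffix is /nj/; onset = /nj/, preceding coda = /dn/.
σ2/σ3 boundary: /fjmw/; trying suffixes from longest down, /mw/ is the first permitted one, so coda /fj/ | onset /mw/.
σ3/σ4 boundary: /dhw/ splits as /d/ + /hw/ (/hw/ is the longest suffix that is a licit onset).
σ4/σ5 boundary: /mw/ — entire cluster is a permitted onset → onset /mw/, coda ∅.
So the parse is fwidn.njafj.mwad.hwu.mwi.
Syllable 1 is /fwidn/ with coda /dn/, so it is closed.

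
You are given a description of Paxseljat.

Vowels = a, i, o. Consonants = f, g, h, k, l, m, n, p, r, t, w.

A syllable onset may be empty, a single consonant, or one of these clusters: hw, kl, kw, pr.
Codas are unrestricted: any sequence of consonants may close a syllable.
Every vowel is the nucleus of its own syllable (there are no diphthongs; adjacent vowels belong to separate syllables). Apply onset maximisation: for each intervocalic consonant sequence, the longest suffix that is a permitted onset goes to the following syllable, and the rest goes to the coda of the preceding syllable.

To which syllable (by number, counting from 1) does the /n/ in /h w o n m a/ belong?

1

Vowels present: o, a; each is a nucleus, giving 2 syllables.
/o…a/ gap (V1→V2): /nm/ splits as /n/ + /m/ (/m/ is the longest suffix that is a licit onset).
Putting it together: hwon.ma.
The /n/ is in the coda of syllable 1 (/hwon/).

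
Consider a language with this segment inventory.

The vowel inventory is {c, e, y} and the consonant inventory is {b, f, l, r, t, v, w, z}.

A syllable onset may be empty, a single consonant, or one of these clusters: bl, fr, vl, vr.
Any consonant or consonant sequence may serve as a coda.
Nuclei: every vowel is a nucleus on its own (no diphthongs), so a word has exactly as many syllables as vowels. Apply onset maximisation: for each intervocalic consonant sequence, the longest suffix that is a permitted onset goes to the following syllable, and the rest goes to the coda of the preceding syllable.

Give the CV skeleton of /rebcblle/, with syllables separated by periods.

CV.CVCC.CV

Nuclei (vowels): e, c, e → 3 syllables.
/e…c/ gap (V1→V2): /b/ → onset of the next syllable (single consonants are always licit onsets).
/c…e/ gap (V2→V3): /bll/ splits as /bl/ + /l/ (/l/ is the longest suffix that is a licit onset).
Putting it together: re.bcbl.le.
Mapping each syllable to C/V: /re/ → CV, /bcbl/ → CVCC, /le/ → CV.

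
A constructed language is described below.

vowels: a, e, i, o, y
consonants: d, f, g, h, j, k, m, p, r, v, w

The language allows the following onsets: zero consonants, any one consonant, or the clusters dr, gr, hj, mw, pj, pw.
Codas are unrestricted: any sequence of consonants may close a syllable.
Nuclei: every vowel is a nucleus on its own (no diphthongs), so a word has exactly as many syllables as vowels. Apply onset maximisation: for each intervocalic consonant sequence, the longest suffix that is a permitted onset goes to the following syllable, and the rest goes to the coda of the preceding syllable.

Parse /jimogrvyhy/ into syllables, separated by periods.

ji.mogr.vy.hy

The vowels are i, o, y, y — 4 nuclei, so 4 syllables.
V1 /i/ – V2 /o/: /m/ → onset of the next syllable (single consonants are always licit onsets).
V2 /o/ – V3 /y/: /grv/ — longest licit onset from the right is /v/, leaving /gr/ as coda.
V3 /y/ – V4 /y/: just /h/ — single C goes to the following onset.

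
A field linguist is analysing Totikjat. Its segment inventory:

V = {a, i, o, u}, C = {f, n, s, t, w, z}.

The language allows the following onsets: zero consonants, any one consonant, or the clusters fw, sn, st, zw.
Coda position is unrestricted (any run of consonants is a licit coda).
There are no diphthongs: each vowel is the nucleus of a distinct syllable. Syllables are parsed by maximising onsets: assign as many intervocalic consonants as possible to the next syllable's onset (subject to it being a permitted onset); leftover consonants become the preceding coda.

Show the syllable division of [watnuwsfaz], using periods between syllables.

Nuclei (vowels): a, u, a → 3 syllables.
σ1/σ2 boundary: cluster /tn/ — the longest permitted-onset suffix is /n/; onset = /n/, preceding coda = /t/.
σ2/σ3 boundary: cluster /wsf/ — the longest permitted-onset suffix is /f/; onset = /f/, preceding coda = /ws/.

wat.nuws.faz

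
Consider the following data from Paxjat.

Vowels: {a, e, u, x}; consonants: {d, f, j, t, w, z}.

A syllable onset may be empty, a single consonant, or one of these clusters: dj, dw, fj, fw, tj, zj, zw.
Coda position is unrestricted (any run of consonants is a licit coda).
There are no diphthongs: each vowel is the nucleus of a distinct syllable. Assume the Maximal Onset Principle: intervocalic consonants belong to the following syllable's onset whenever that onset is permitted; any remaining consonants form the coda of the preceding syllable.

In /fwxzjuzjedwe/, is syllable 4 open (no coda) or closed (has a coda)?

Vowels present: x, u, e, e; each is a nucleus, giving 4 syllables.
V1 /x/ – V2 /u/: cluster /zj/ — /zj/ is itself a permitted onset, so the whole cluster goes right; preceding coda = ∅.
V2 /u/ – V3 /e/: cluster /zj/ — /zj/ is itself a permitted onset, so the whole cluster goes right; preceding coda = ∅.
V3 /e/ – V4 /e/: cluster /dw/ — /dw/ is itself a permitted onset, so the whole cluster goes right; preceding coda = ∅.
Syllabification: fwx.zju.zje.dwe.
Syllable 4 is /dwe/; it ends in its nucleus with no coda, so it is open.

open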